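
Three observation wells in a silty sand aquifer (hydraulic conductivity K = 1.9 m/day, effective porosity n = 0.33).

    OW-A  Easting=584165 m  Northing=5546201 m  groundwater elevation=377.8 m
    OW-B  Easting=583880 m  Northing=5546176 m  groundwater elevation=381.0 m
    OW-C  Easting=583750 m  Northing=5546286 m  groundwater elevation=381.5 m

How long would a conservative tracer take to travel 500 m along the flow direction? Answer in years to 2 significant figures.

With h = a·x + b·y + c and OW-A as origin, the differences give:
  (-285)·a + (-25)·b = +3.2
  (-415)·a + 85·b = +3.7
Eliminate b (×85 and ×(-25), subtract): -34600·a = 364.50 → a = ∂h/∂x = -0.01053
Back-substitute: b = ∂h/∂y = -0.007905.
|∇h| = √(-0.01053² + -0.007905²) = 0.01317
Seepage velocity v = K·i/n = 1.9 × 0.01317 / 0.33 = 0.07583 m/day.
t = 500 / 0.07583 = 6594 days = 18.1 years.

18 years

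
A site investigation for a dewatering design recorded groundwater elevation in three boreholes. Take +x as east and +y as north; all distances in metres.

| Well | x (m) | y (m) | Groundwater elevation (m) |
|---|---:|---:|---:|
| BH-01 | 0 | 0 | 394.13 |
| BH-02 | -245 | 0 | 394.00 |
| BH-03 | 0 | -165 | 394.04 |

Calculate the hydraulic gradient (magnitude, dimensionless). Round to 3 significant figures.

0.000761

∂h/∂x = (394.00 − 394.13) / (-245 − 0) = +0.0005306
∂h/∂y = (394.04 − 394.13) / (-165 − 0) = +0.0005455
|∇h| = √(0.0005306² + 0.0005455²) = 0.000761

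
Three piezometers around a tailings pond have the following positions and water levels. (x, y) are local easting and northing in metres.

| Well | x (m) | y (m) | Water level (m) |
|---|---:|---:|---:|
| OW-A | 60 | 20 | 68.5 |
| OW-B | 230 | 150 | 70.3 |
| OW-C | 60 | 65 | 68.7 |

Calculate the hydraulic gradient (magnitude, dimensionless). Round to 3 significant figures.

Differences from OW-A: to OW-B (Δx, Δy, Δh) = (170, 130, +1.8); to OW-C = (0, 45, +0.2).
Determinant of the coordinate differences = 170·45 − 0·130 = 7650.
∂h/∂x = [(+1.8)·45 − (+0.2)·130] / 7650 = +0.007190
∂h/∂y = [170·(+0.2) − 0·(+1.8)] / 7650 = +0.004444
|∇h| = √(0.007190² + 0.004444²) = 0.008453

0.00845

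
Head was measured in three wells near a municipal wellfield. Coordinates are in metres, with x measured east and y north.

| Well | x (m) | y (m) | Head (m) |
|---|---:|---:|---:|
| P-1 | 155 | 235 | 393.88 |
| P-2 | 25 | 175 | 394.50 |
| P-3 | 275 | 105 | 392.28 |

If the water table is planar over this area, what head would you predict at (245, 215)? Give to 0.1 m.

With h = a·x + b·y + c and P-1 as origin, the differences give:
  (-130)·a + (-60)·b = +0.62
  120·a + (-130)·b = -1.60
Eliminate b (×(-130) and ×(-60), subtract): 24100·a = -176.600 → a = ∂h/∂x = -0.007328
Back-substitute: b = ∂h/∂y = +0.005544.
h(245, 215) = 393.88 + (-0.007328)·(90) + (+0.005544)·(-20) = 393.88 -0.660 -0.111 = 393.110 m.

393.1 m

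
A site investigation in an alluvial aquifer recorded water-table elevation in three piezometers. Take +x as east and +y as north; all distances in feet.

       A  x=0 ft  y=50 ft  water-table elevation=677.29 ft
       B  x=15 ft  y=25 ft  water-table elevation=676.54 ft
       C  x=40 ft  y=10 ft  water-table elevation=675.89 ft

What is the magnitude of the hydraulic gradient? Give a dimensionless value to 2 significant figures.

Differences from A: to B (Δx, Δy, Δh) = (15, -25, -0.75); to C = (40, -40, -1.40).
Determinant of the coordinate differences = 15·(-40) − 40·(-25) = 400.
∂h/∂x = [(-0.75)·(-40) − (-1.40)·(-25)] / 400 = -0.01250
∂h/∂y = [15·(-1.40) − 40·(-0.75)] / 400 = +0.02250
|∇h| = √(-0.01250² + 0.02250²) = 0.02574

0.026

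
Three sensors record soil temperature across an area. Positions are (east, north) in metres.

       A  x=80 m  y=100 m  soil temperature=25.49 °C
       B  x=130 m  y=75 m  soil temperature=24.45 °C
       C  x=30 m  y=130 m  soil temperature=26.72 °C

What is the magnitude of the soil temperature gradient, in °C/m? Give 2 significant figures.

With T = a·x + b·y + c and A as origin, the differences give:
  50·a + (-25)·b = -1.04
  (-50)·a + 30·b = +1.23
Eliminate b (×30 and ×(-25), subtract): 250·a = -0.450 → a = ∂T/∂x = -0.001800
Back-substitute: b = ∂T/∂y = +0.03800.
|∇f| = √(-0.001800² + 0.03800²) = 0.03804 °C/m

0.038 °C/m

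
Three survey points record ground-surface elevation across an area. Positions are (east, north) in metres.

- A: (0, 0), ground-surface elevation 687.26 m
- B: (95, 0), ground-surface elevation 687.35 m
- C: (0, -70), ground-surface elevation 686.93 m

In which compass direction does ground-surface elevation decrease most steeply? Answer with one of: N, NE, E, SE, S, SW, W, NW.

∂z/∂x = (687.35 − 687.26) / (95 − 0) = +0.0009474
∂z/∂y = (686.93 − 687.26) / (-70 − 0) = +0.004714
Steepest decrease is along −∇f = (-0.0009474 E, -0.004714 N) → south.

S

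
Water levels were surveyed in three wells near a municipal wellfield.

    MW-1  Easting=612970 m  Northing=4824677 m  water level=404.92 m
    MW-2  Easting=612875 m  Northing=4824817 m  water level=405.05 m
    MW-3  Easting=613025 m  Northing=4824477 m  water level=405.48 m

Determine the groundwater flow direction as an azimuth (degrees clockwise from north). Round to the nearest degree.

Taking MW-1 as reference: MW-2−MW-1 = (-95, 140, +0.13); MW-3−MW-1 = (55, -200, +0.56).
Solve a·Δx + b·Δy = Δh: det = (-95)·(-200) − 55·140 = 11300.
∂h/∂x = [(+0.13)·(-200) − (+0.56)·140] / 11300 = -0.009239
∂h/∂y = [(-95)·(+0.56) − 55·(+0.13)] / 11300 = -0.005341
Flow direction (−∇h) has components (+0.009239 E, +0.005341 N).
Azimuth = atan2(E, N) = atan2(+0.009239, +0.005341) = 60.0° ≈ 060°.

060°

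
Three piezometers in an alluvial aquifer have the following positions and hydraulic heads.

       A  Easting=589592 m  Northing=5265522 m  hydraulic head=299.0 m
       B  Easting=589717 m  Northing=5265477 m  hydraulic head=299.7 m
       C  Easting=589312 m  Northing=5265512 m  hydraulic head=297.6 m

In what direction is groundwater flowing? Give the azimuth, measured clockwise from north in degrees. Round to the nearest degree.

Taking A as reference: B−A = (125, -45, +0.7); C−A = (-280, -10, -1.4).
Solve a·Δx + b·Δy = Δh: det = 125·(-10) − (-280)·(-45) = -13850.
∂h/∂x = [(+0.7)·(-10) − (-1.4)·(-45)] / -13850 = +0.005054
∂h/∂y = [125·(-1.4) − (-280)·(+0.7)] / -13850 = -0.001516
Flow direction (−∇h) has components (-0.005054 E, +0.001516 N).
Azimuth = atan2(E, N) = atan2(-0.005054, +0.001516) = 286.7° ≈ 287°.

287°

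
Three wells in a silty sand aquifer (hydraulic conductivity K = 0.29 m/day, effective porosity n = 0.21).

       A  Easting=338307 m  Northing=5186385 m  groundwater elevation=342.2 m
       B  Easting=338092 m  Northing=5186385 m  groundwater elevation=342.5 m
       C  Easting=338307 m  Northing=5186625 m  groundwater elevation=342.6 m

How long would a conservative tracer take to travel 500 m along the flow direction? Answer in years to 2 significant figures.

∂h/∂x = (342.5 − 342.2) / (338092 − 338307) = -0.001395
∂h/∂y = (342.6 − 342.2) / (5186625 − 5186385) = +0.001667
|∇h| = √(-0.001395² + 0.001667²) = 0.002174
Seepage velocity v = K·i/n = 0.29 × 0.002174 / 0.21 = 0.003002 m/day.
t = 500 / 0.003002 = 1.666e+05 days = 456 years.

460 years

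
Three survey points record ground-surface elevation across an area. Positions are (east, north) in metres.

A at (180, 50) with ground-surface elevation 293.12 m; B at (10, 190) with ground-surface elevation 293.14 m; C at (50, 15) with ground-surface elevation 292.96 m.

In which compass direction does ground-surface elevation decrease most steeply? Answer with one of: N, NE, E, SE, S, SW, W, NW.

Differences from A: to B (Δx, Δy, Δh) = (-170, 140, +0.02); to C = (-130, -35, -0.16).
Solve a·Δx + b·Δy = Δz: det = (-170)·(-35) − (-130)·140 = 24150.
∂z/∂x = [(+0.02)·(-35) − (-0.16)·140] / 24150 = +0.0008986
∂z/∂y = [(-170)·(-0.16) − (-130)·(+0.02)] / 24150 = +0.001234
Steepest decrease is along −∇f = (-0.0008986 E, -0.001234 N) → southwest.

SW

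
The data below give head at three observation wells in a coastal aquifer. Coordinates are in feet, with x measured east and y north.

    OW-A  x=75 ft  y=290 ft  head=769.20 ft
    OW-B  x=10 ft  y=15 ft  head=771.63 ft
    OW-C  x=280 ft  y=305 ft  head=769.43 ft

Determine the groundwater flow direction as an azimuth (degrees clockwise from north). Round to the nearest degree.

349°

Differences from OW-A: to OW-B (Δx, Δy, Δh) = (-65, -275, +2.43); to OW-C = (205, 15, +0.23).
Determinant of the coordinate differences = (-65)·15 − 205·(-275) = 55400.
∂h/∂x = [(+2.43)·15 − (+0.23)·(-275)] / 55400 = +0.001800
∂h/∂y = [(-65)·(+0.23) − 205·(+2.43)] / 55400 = -0.009262
Flow direction (−∇h) has components (-0.001800 E, +0.009262 N).
Azimuth = atan2(E, N) = atan2(-0.001800, +0.009262) = 349.0° ≈ 349°.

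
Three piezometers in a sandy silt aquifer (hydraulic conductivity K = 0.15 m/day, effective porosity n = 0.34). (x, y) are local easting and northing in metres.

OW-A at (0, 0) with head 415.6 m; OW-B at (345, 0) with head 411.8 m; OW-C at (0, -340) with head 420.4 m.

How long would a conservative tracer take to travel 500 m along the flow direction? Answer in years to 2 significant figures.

170 years

∂h/∂x = (411.8 − 415.6) / (345 − 0) = -0.01101
∂h/∂y = (420.4 − 415.6) / (-340 − 0) = -0.01412
|∇h| = √(-0.01101² + -0.01412²) = 0.01791
Seepage velocity v = K·i/n = 0.15 × 0.01791 / 0.34 = 0.007901 m/day.
t = 500 / 0.007901 = 6.328e+04 days = 173 years.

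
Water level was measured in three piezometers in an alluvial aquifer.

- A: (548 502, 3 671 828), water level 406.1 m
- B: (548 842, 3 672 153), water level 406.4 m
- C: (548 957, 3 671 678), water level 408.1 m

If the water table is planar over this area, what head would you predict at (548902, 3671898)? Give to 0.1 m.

407.3 m

With h = a·x + b·y + c and A as origin, the differences give:
  340·a + 325·b = +0.3
  455·a + (-150)·b = +2.0
Eliminate b (×(-150) and ×325, subtract): -198875·a = -695.00 → a = ∂h/∂x = +0.003495
Back-substitute: b = ∂h/∂y = -0.002733.
h(548902, 3671898) = 406.1 + (+0.003495)·(400) + (-0.002733)·(70) = 406.1 +1.398 -0.191 = 407.307 m.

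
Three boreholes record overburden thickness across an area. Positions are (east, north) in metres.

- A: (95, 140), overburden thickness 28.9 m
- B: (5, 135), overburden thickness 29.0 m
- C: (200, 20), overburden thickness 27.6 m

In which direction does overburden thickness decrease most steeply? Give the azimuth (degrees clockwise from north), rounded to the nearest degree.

Taking A as reference: B−A = (-90, -5, +0.1); C−A = (105, -120, -1.3).
Solve a·Δx + b·Δy = Δd: det = (-90)·(-120) − 105·(-5) = 11325.
∂d/∂x = [(+0.1)·(-120) − (-1.3)·(-5)] / 11325 = -0.001634
∂d/∂y = [(-90)·(-1.3) − 105·(+0.1)] / 11325 = +0.009404
Steepest decrease is along −∇f: components (+0.001634 E, -0.009404 N).
Azimuth = atan2(+0.001634, -0.009404) = 170.1° ≈ 170°.

170°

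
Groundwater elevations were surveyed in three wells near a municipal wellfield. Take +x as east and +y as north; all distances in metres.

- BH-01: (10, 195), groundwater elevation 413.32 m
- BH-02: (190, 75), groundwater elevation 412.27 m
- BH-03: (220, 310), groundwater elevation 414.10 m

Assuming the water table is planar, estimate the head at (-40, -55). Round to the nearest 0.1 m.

With h = a·x + b·y + c and BH-01 as origin, the differences give:
  180·a + (-120)·b = -1.05
  210·a + 115·b = +0.78
Eliminate b (×115 and ×(-120), subtract): 45900·a = -27.150 → a = ∂h/∂x = -0.0005915
Back-substitute: b = ∂h/∂y = +0.007863.
h(-40, -55) = 413.32 + (-0.0005915)·(-50) + (+0.007863)·(-250) = 413.32 +0.030 -1.966 = 411.384 m.

411.4 m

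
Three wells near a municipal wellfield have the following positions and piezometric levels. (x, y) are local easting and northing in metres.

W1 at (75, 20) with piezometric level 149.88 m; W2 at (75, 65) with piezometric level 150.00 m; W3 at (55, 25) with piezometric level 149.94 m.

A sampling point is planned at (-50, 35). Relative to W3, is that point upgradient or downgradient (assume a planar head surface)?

Taking W1 as reference: W2−W1 = (0, 45, +0.12); W3−W1 = (-20, 5, +0.06).
Determinant of the coordinate differences = 0·5 − (-20)·45 = 900.
∂h/∂x = [(+0.12)·5 − (+0.06)·45] / 900 = -0.002333
∂h/∂y = [0·(+0.06) − (-20)·(+0.12)] / 900 = +0.002667
Head at (-50, 35) = 149.88 + (-0.002333)·(-125) + (+0.002667)·(15) = 150.21 m.
That is higher than the 149.94 m at W3, so the point is upgradient.

upgradient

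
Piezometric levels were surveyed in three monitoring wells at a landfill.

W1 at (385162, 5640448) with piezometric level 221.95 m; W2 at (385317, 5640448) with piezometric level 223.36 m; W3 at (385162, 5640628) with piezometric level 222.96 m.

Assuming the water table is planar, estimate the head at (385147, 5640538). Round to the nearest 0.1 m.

222.3 m

∂h/∂x = (223.36 − 221.95) / (385317 − 385162) = +0.009097
∂h/∂y = (222.96 − 221.95) / (5640628 − 5640448) = +0.005611
h(385147, 5640538) = 221.95 + (+0.009097)·(-15) + (+0.005611)·(90) = 221.95 -0.136 +0.505 = 222.319 m.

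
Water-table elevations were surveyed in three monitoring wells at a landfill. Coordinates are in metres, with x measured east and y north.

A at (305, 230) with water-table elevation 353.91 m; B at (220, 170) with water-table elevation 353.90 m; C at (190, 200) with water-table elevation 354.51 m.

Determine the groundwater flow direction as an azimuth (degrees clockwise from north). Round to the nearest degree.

145°

With h = a·x + b·y + c and A as origin, the differences give:
  (-85)·a + (-60)·b = -0.01
  (-115)·a + (-30)·b = +0.60
Eliminate b (×(-30) and ×(-60), subtract): -4350·a = 36.300 → a = ∂h/∂x = -0.008345
Back-substitute: b = ∂h/∂y = +0.01199.
Flow direction (−∇h) has components (+0.008345 E, -0.01199 N).
Azimuth = atan2(E, N) = atan2(+0.008345, -0.01199) = 145.2° ≈ 145°.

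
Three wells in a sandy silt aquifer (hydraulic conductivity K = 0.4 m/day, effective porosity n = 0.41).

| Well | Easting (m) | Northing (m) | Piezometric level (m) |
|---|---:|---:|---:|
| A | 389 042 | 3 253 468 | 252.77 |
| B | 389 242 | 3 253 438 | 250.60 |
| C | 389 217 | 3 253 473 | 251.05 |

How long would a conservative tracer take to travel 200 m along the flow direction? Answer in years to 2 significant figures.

Differences from A: to B (Δx, Δy, Δh) = (200, -30, -2.17); to C = (175, 5, -1.72).
Solve a·Δx + b·Δy = Δh: det = 200·5 − 175·(-30) = 6250.
∂h/∂x = [(-2.17)·5 − (-1.72)·(-30)] / 6250 = -0.009992
∂h/∂y = [200·(-1.72) − 175·(-2.17)] / 6250 = +0.005720
|∇h| = √(-0.009992² + 0.005720²) = 0.01151
Seepage velocity v = K·i/n = 0.4 × 0.01151 / 0.41 = 0.01123 m/day.
t = 200 / 0.01123 = 1.781e+04 days = 48.8 years.

49 years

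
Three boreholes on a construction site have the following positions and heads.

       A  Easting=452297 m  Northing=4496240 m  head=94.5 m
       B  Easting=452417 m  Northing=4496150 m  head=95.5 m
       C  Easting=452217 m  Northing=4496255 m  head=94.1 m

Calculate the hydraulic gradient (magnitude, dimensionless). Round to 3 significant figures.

Differences from A: to B (Δx, Δy, Δh) = (120, -90, +1.0); to C = (-80, 15, -0.4).
Solve a·Δx + b·Δy = Δh: det = 120·15 − (-80)·(-90) = -5400.
∂h/∂x = [(+1.0)·15 − (-0.4)·(-90)] / -5400 = +0.003889
∂h/∂y = [120·(-0.4) − (-80)·(+1.0)] / -5400 = -0.005926
|∇h| = √(0.003889² + -0.005926²) = 0.007088

0.00709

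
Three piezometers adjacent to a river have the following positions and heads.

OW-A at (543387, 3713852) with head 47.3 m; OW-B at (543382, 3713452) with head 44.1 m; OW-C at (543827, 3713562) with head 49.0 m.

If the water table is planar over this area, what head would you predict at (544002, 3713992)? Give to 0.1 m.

Taking OW-A as reference: OW-B−OW-A = (-5, -400, -3.2); OW-C−OW-A = (440, -290, +1.7).
Solve a·Δx + b·Δy = Δh: det = (-5)·(-290) − 440·(-400) = 177450.
∂h/∂x = [(-3.2)·(-290) − (+1.7)·(-400)] / 177450 = +0.009062
∂h/∂y = [(-5)·(+1.7) − 440·(-3.2)] / 177450 = +0.007887
h(544002, 3713992) = 47.3 + (+0.009062)·(615) + (+0.007887)·(140) = 47.3 +5.573 +1.104 = 53.977 m.

54.0 m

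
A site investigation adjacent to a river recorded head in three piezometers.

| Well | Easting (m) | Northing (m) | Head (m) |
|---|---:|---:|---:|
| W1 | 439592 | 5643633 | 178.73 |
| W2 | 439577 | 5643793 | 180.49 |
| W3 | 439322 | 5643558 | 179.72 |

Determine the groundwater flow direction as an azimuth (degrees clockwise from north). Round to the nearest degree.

Taking W1 as reference: W2−W1 = (-15, 160, +1.76); W3−W1 = (-270, -75, +0.99).
Determinant of the coordinate differences = (-15)·(-75) − (-270)·160 = 44325.
∂h/∂x = [(+1.76)·(-75) − (+0.99)·160] / 44325 = -0.006552
∂h/∂y = [(-15)·(+0.99) − (-270)·(+1.76)] / 44325 = +0.01039
Flow direction (−∇h) has components (+0.006552 E, -0.01039 N).
Azimuth = atan2(E, N) = atan2(+0.006552, -0.01039) = 147.8° ≈ 148°.

148°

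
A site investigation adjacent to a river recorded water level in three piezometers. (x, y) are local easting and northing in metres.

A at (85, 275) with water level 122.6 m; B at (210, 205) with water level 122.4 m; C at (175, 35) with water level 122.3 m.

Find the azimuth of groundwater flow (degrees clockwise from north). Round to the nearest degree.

With h = a·x + b·y + c and A as origin, the differences give:
  125·a + (-70)·b = -0.2
  90·a + (-240)·b = -0.3
Eliminate b (×(-240) and ×(-70), subtract): -23700·a = 27.00 → a = ∂h/∂x = -0.001139
Back-substitute: b = ∂h/∂y = +0.0008228.
Flow direction (−∇h) has components (+0.001139 E, -0.0008228 N).
Azimuth = atan2(E, N) = atan2(+0.001139, -0.0008228) = 125.8° ≈ 126°.

126°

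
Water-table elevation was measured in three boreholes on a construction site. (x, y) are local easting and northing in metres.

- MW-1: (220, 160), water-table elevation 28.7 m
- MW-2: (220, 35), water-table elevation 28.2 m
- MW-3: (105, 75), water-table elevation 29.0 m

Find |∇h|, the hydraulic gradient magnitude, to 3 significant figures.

With h = a·x + b·y + c and MW-1 as origin, the differences give:
  0·a + (-125)·b = -0.5
  (-115)·a + (-85)·b = +0.3
Eliminate b (×(-85) and ×(-125), subtract): -14375·a = 80.00 → a = ∂h/∂x = -0.005565
Back-substitute: b = ∂h/∂y = +0.004000.
|∇h| = √(-0.005565² + 0.004000²) = 0.006853

0.00685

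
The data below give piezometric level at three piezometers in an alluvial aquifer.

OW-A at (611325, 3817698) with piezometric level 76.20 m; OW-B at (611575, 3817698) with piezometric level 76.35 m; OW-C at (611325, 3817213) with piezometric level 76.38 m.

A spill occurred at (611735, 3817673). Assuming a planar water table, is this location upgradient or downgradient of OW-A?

upgradient

∂h/∂x = (76.35 − 76.20) / (611575 − 611325) = +0.0006000
∂h/∂y = (76.38 − 76.20) / (3817213 − 3817698) = -0.0003711
Head at (611735, 3817673) = 76.20 + (+0.0006000)·(410) + (-0.0003711)·(-25) = 76.46 m.
That is higher than the 76.20 m at OW-A, so the point is upgradient.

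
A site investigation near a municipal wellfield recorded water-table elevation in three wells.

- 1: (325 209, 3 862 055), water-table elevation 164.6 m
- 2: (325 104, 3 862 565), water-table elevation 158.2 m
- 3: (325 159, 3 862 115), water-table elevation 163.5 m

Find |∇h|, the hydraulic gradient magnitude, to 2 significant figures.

With h = a·x + b·y + c and 1 as origin, the differences give:
  (-105)·a + 510·b = -6.4
  (-50)·a + 60·b = -1.1
Eliminate b (×60 and ×510, subtract): 19200·a = 177.00 → a = ∂h/∂x = +0.009219
Back-substitute: b = ∂h/∂y = -0.01065.
|∇h| = √(0.009219² + -0.01065²) = 0.01409

0.014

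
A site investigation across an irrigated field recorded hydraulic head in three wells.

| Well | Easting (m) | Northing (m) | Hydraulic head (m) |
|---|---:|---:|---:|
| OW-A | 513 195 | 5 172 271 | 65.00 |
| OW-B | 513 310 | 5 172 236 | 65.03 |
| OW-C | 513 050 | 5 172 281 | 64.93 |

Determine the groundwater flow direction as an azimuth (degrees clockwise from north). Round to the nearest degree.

With h = a·x + b·y + c and OW-A as origin, the differences give:
  115·a + (-35)·b = +0.03
  (-145)·a + 10·b = -0.07
Eliminate b (×10 and ×(-35), subtract): -3925·a = -2.150 → a = ∂h/∂x = +0.0005478
Back-substitute: b = ∂h/∂y = +0.0009427.
Flow direction (−∇h) has components (-0.0005478 E, -0.0009427 N).
Azimuth = atan2(E, N) = atan2(-0.0005478, -0.0009427) = 210.2° ≈ 210°.

210°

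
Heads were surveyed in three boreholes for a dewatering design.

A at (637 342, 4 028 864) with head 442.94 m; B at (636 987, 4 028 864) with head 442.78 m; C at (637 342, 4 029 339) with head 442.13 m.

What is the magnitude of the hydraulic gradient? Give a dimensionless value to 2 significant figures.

∂h/∂x = (442.78 − 442.94) / (636987 − 637342) = +0.0004507
∂h/∂y = (442.13 − 442.94) / (4029339 − 4028864) = -0.001705
|∇h| = √(0.0004507² + -0.001705²) = 0.001764

0.0018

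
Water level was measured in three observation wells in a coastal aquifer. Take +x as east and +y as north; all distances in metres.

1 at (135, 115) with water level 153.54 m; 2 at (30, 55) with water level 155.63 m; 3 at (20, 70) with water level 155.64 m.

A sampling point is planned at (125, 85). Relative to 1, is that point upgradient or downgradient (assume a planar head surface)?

upgradient

Taking 1 as reference: 2−1 = (-105, -60, +2.09); 3−1 = (-115, -45, +2.10).
Solve a·Δx + b·Δy = Δh: det = (-105)·(-45) − (-115)·(-60) = -2175.
∂h/∂x = [(+2.09)·(-45) − (+2.10)·(-60)] / -2175 = -0.01469
∂h/∂y = [(-105)·(+2.10) − (-115)·(+2.09)] / -2175 = -0.009126
Head at (125, 85) = 153.54 + (-0.01469)·(-10) + (-0.009126)·(-30) = 153.96 m.
That is higher than the 153.54 m at 1, so the point is upgradient.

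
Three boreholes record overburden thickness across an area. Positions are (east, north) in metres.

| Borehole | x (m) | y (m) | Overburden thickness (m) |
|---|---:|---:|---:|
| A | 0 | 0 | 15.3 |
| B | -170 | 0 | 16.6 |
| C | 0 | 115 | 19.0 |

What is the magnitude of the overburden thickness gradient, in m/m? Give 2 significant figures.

0.033 m/m

∂d/∂x = (16.6 − 15.3) / (-170 − 0) = -0.007647
∂d/∂y = (19.0 − 15.3) / (115 − 0) = +0.03217
|∇f| = √(-0.007647² + 0.03217²) = 0.03307 m/m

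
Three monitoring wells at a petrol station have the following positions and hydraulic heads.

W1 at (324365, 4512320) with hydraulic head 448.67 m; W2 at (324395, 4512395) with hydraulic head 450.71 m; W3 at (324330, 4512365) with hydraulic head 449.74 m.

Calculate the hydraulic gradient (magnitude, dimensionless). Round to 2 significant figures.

With h = a·x + b·y + c and W1 as origin, the differences give:
  30·a + 75·b = +2.04
  (-35)·a + 45·b = +1.07
Eliminate b (×45 and ×75, subtract): 3975·a = 11.550 → a = ∂h/∂x = +0.002906
Back-substitute: b = ∂h/∂y = +0.02604.
|∇h| = √(0.002906² + 0.02604²) = 0.0262

0.026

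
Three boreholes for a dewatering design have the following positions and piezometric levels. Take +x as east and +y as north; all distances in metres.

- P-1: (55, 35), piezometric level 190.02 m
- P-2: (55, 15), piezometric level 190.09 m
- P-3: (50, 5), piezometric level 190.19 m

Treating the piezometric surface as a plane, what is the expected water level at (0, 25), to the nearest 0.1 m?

Taking P-1 as reference: P-2−P-1 = (0, -20, +0.07); P-3−P-1 = (-5, -30, +0.17).
Solve a·Δx + b·Δy = Δh: det = 0·(-30) − (-5)·(-20) = -100.
∂h/∂x = [(+0.07)·(-30) − (+0.17)·(-20)] / -100 = -0.01300
∂h/∂y = [0·(+0.17) − (-5)·(+0.07)] / -100 = -0.003500
h(0, 25) = 190.02 + (-0.01300)·(-55) + (-0.003500)·(-10) = 190.02 +0.715 +0.035 = 190.770 m.

190.8 m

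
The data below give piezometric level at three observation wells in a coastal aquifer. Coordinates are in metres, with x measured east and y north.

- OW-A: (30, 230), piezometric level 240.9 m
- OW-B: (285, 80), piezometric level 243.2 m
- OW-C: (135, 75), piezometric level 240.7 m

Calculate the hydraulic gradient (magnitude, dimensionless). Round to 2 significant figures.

Differences from OW-A: to OW-B (Δx, Δy, Δh) = (255, -150, +2.3); to OW-C = (105, -155, -0.2).
Determinant of the coordinate differences = 255·(-155) − 105·(-150) = -23775.
∂h/∂x = [(+2.3)·(-155) − (-0.2)·(-150)] / -23775 = +0.01626
∂h/∂y = [255·(-0.2) − 105·(+2.3)] / -23775 = +0.01230
|∇h| = √(0.01626² + 0.01230²) = 0.02039

0.020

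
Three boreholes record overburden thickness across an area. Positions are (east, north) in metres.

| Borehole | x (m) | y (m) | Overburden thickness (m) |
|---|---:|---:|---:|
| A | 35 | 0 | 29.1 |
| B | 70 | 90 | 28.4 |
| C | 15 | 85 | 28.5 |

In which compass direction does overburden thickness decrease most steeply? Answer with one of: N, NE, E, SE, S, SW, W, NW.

With d = a·x + b·y + c and A as origin, the differences give:
  35·a + 90·b = -0.7
  (-20)·a + 85·b = -0.6
Eliminate b (×85 and ×90, subtract): 4775·a = -5.50 → a = ∂d/∂x = -0.001152
Back-substitute: b = ∂d/∂y = -0.007330.
Steepest decrease is along −∇f = (+0.001152 E, +0.007330 N) → north.

N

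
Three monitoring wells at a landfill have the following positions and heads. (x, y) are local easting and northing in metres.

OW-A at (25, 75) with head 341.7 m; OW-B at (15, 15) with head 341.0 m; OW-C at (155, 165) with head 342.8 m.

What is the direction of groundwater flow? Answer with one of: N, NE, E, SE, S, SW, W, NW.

Three-point gradient (reference OW-A): Δ to OW-B = (-10, -60, -0.7), Δ to OW-C = (130, 90, +1.1).
∂h/∂x = +0.0004348, ∂h/∂y = +0.01159 (det = 6900).
Flow = −∇h = (-0.0004348 east, -0.01159 north), which points south.

S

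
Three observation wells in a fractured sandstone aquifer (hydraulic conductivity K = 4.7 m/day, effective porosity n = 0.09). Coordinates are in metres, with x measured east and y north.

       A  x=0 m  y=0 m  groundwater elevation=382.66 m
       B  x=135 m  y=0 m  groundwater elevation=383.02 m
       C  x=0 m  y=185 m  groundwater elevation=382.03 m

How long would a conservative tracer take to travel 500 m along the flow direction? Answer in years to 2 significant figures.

6.1 years

∂h/∂x = (383.02 − 382.66) / (135 − 0) = +0.002667
∂h/∂y = (382.03 − 382.66) / (185 − 0) = -0.003405
|∇h| = √(0.002667² + -0.003405²) = 0.004325
Seepage velocity v = K·i/n = 4.7 × 0.004325 / 0.09 = 0.2259 m/day.
t = 500 / 0.2259 = 2213 days = 6.06 years.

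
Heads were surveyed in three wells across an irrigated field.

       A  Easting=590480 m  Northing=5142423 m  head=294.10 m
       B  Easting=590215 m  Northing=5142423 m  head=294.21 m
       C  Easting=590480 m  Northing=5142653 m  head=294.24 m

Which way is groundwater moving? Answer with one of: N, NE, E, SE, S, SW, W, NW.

SE

∂h/∂x = (294.21 − 294.10) / (590215 − 590480) = -0.0004151
∂h/∂y = (294.24 − 294.10) / (5142653 − 5142423) = +0.0006087
Flow = −∇h = (+0.0004151 east, -0.0006087 north), which points southeast.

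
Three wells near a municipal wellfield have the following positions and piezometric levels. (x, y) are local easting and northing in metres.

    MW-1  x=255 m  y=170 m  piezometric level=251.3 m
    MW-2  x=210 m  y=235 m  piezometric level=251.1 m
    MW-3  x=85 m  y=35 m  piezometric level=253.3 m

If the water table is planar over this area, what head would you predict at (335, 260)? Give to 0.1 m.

250.2 m

Differences from MW-1: to MW-2 (Δx, Δy, Δh) = (-45, 65, -0.2); to MW-3 = (-170, -135, +2.0).
Determinant of the coordinate differences = (-45)·(-135) − (-170)·65 = 17125.
∂h/∂x = [(-0.2)·(-135) − (+2.0)·65] / 17125 = -0.006015
∂h/∂y = [(-45)·(+2.0) − (-170)·(-0.2)] / 17125 = -0.007241
h(335, 260) = 251.3 + (-0.006015)·(80) + (-0.007241)·(90) = 251.3 -0.481 -0.652 = 250.167 m.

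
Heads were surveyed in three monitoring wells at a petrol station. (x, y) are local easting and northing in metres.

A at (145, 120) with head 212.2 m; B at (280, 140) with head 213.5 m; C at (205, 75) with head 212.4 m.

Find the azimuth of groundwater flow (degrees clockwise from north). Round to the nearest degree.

231°

With h = a·x + b·y + c and A as origin, the differences give:
  135·a + 20·b = +1.3
  60·a + (-45)·b = +0.2
Eliminate b (×(-45) and ×20, subtract): -7275·a = -62.50 → a = ∂h/∂x = +0.008591
Back-substitute: b = ∂h/∂y = +0.007010.
Flow direction (−∇h) has components (-0.008591 E, -0.007010 N).
Azimuth = atan2(E, N) = atan2(-0.008591, -0.007010) = 230.8° ≈ 231°.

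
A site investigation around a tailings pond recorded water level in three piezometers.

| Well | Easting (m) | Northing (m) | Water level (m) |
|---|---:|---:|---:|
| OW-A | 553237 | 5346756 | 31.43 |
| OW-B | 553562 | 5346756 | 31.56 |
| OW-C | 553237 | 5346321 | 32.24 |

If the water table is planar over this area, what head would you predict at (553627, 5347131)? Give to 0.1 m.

30.9 m

∂h/∂x = (31.56 − 31.43) / (553562 − 553237) = +0.0004000
∂h/∂y = (32.24 − 31.43) / (5346321 − 5346756) = -0.001862
h(553627, 5347131) = 31.43 + (+0.0004000)·(390) + (-0.001862)·(375) = 31.43 +0.156 -0.698 = 30.888 m.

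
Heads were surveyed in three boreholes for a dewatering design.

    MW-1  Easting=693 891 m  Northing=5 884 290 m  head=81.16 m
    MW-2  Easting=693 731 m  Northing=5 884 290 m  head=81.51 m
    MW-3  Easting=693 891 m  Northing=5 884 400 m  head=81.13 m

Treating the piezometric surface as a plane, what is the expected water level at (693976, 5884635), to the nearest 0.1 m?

∂h/∂x = (81.51 − 81.16) / (693731 − 693891) = -0.002188
∂h/∂y = (81.13 − 81.16) / (5884400 − 5884290) = -0.0002727
h(693976, 5884635) = 81.16 + (-0.002188)·(85) + (-0.0002727)·(345) = 81.16 -0.186 -0.094 = 80.880 m.

80.9 m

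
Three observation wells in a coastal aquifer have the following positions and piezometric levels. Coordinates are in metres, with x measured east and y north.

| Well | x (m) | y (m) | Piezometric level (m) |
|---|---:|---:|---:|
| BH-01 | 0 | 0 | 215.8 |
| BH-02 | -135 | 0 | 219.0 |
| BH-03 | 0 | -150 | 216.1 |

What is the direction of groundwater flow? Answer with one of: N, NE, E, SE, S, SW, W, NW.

∂h/∂x = (219.0 − 215.8) / (-135 − 0) = -0.02370
∂h/∂y = (216.1 − 215.8) / (-150 − 0) = -0.002000
Flow = −∇h = (+0.02370 east, +0.002000 north), which points east.

E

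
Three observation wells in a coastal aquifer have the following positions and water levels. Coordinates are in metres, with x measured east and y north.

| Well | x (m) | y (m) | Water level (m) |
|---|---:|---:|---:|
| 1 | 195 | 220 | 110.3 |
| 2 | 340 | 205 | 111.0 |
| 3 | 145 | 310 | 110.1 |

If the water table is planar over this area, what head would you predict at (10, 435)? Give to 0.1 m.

109.5 m

Differences from 1: to 2 (Δx, Δy, Δh) = (145, -15, +0.7); to 3 = (-50, 90, -0.2).
Determinant of the coordinate differences = 145·90 − (-50)·(-15) = 12300.
∂h/∂x = [(+0.7)·90 − (-0.2)·(-15)] / 12300 = +0.004878
∂h/∂y = [145·(-0.2) − (-50)·(+0.7)] / 12300 = +0.0004878
h(10, 435) = 110.3 + (+0.004878)·(-185) + (+0.0004878)·(215) = 110.3 -0.902 +0.105 = 109.502 m.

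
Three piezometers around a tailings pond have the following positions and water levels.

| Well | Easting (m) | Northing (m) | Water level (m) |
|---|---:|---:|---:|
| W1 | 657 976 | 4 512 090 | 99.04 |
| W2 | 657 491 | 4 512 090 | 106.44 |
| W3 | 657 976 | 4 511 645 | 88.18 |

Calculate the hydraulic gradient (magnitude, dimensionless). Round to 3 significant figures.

0.0288

∂h/∂x = (106.44 − 99.04) / (657491 − 657976) = -0.01526
∂h/∂y = (88.18 − 99.04) / (4511645 − 4512090) = +0.02440
|∇h| = √(-0.01526² + 0.02440²) = 0.02878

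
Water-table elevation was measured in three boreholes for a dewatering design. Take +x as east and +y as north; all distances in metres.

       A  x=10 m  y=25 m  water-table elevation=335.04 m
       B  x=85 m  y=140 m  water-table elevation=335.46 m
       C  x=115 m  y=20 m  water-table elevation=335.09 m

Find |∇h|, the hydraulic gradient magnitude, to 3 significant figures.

0.00330

With h = a·x + b·y + c and A as origin, the differences give:
  75·a + 115·b = +0.42
  105·a + (-5)·b = +0.05
Eliminate b (×(-5) and ×115, subtract): -12450·a = -7.850 → a = ∂h/∂x = +0.0006305
Back-substitute: b = ∂h/∂y = +0.003241.
|∇h| = √(0.0006305² + 0.003241²) = 0.003302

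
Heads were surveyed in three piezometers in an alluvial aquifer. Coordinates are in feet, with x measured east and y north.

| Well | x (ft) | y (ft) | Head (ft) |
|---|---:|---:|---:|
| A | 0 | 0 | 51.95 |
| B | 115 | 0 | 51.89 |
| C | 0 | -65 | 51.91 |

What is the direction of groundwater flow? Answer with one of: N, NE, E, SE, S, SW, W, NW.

SE

∂h/∂x = (51.89 − 51.95) / (115 − 0) = -0.0005217
∂h/∂y = (51.91 − 51.95) / (-65 − 0) = +0.0006154
Flow = −∇h = (+0.0005217 east, -0.0006154 north), which points southeast.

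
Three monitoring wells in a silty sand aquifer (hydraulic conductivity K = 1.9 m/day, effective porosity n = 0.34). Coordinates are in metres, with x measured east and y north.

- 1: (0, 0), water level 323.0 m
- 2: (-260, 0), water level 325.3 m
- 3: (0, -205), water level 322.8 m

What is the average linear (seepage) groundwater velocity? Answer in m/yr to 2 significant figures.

∂h/∂x = (325.3 − 323.0) / (-260 − 0) = -0.008846
∂h/∂y = (322.8 − 323.0) / (-205 − 0) = +0.0009756
|∇h| = √(-0.008846² + 0.0009756²) = 0.0089
Seepage velocity v = K·i/n = 1.9 × 0.0089 / 0.34 = 0.04974 m/day = 18.17 m/yr.

18 m/yr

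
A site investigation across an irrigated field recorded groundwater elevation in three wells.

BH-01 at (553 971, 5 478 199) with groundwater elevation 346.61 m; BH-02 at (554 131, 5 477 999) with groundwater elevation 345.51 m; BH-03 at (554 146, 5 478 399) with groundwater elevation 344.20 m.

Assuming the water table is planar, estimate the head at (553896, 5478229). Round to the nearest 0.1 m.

With h = a·x + b·y + c and BH-01 as origin, the differences give:
  160·a + (-200)·b = -1.10
  175·a + 200·b = -2.41
Eliminate b (×200 and ×(-200), subtract): 67000·a = -702.000 → a = ∂h/∂x = -0.01048
Back-substitute: b = ∂h/∂y = -0.002882.
h(553896, 5478229) = 346.61 + (-0.01048)·(-75) + (-0.002882)·(30) = 346.61 +0.786 -0.086 = 347.309 m.

347.3 m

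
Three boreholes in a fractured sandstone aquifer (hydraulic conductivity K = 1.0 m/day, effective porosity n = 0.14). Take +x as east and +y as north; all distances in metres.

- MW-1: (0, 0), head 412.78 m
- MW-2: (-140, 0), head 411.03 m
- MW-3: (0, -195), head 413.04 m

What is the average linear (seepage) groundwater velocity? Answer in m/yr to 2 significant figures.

33 m/yr

∂h/∂x = (411.03 − 412.78) / (-140 − 0) = +0.01250
∂h/∂y = (413.04 − 412.78) / (-195 − 0) = -0.001333
|∇h| = √(0.01250² + -0.001333²) = 0.01257
Seepage velocity v = K·i/n = 1.0 × 0.01257 / 0.14 = 0.08979 m/day = 32.8 m/yr.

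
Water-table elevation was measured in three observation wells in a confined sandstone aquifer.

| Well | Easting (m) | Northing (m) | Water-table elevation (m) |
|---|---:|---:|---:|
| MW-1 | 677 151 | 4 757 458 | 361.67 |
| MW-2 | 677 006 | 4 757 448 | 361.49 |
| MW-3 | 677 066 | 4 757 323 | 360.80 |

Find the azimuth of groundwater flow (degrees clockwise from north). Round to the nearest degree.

Differences from MW-1: to MW-2 (Δx, Δy, Δh) = (-145, -10, -0.18); to MW-3 = (-85, -135, -0.87).
Determinant of the coordinate differences = (-145)·(-135) − (-85)·(-10) = 18725.
∂h/∂x = [(-0.18)·(-135) − (-0.87)·(-10)] / 18725 = +0.0008331
∂h/∂y = [(-145)·(-0.87) − (-85)·(-0.18)] / 18725 = +0.005920
Flow direction (−∇h) has components (-0.0008331 E, -0.005920 N).
Azimuth = atan2(E, N) = atan2(-0.0008331, -0.005920) = 188.0° ≈ 188°.

188°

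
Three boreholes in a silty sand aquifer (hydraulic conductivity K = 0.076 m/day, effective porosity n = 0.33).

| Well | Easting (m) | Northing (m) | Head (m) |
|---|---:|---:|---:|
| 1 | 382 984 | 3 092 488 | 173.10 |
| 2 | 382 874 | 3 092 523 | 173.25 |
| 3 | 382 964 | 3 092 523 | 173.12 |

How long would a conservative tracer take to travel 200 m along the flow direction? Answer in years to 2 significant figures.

Taking 1 as reference: 2−1 = (-110, 35, +0.15); 3−1 = (-20, 35, +0.02).
Determinant of the coordinate differences = (-110)·35 − (-20)·35 = -3150.
∂h/∂x = [(+0.15)·35 − (+0.02)·35] / -3150 = -0.001444
∂h/∂y = [(-110)·(+0.02) − (-20)·(+0.15)] / -3150 = -0.0002540
|∇h| = √(-0.001444² + -0.0002540²) = 0.001466
Seepage velocity v = K·i/n = 0.076 × 0.001466 / 0.33 = 0.0003376 m/day.
t = 200 / 0.0003376 = 5.924e+05 days = 1.62e+03 years.

1600 years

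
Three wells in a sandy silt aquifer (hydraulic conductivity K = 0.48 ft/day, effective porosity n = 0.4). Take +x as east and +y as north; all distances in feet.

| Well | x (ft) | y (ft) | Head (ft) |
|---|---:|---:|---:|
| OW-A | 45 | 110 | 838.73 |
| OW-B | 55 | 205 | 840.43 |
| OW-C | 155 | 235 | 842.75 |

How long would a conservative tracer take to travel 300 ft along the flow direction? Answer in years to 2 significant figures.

28 years

Differences from OW-A: to OW-B (Δx, Δy, Δh) = (10, 95, +1.70); to OW-C = (110, 125, +4.02).
Determinant of the coordinate differences = 10·125 − 110·95 = -9200.
∂h/∂x = [(+1.70)·125 − (+4.02)·95] / -9200 = +0.01841
∂h/∂y = [10·(+4.02) − 110·(+1.70)] / -9200 = +0.01596
|∇h| = √(0.01841² + 0.01596²) = 0.02436
Seepage velocity v = K·i/n = 0.48 × 0.02436 / 0.4 = 0.02923 ft/day.
t = 300 / 0.02923 = 1.026e+04 days = 28.1 years.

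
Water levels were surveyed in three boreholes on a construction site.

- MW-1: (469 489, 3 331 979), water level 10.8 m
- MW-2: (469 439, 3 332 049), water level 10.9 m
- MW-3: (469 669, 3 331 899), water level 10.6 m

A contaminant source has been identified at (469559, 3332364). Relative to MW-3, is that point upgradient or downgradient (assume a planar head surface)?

With h = a·x + b·y + c and MW-1 as origin, the differences give:
  (-50)·a + 70·b = +0.1
  180·a + (-80)·b = -0.2
Eliminate b (×(-80) and ×70, subtract): -8600·a = 6.00 → a = ∂h/∂x = -0.0006977
Back-substitute: b = ∂h/∂y = +0.0009302.
Head at (469559, 3332364) = 10.8 + (-0.0006977)·(70) + (+0.0009302)·(385) = 11.11 m.
That is higher than the 10.6 m at MW-3, so the point is upgradient.

upgradient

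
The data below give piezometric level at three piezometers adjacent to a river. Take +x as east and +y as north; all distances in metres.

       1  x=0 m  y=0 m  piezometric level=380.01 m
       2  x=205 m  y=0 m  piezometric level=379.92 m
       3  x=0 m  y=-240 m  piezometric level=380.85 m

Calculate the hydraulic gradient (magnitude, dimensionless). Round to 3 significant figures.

∂h/∂x = (379.92 − 380.01) / (205 − 0) = -0.0004390
∂h/∂y = (380.85 − 380.01) / (-240 − 0) = -0.003500
|∇h| = √(-0.0004390² + -0.003500²) = 0.003527

0.00353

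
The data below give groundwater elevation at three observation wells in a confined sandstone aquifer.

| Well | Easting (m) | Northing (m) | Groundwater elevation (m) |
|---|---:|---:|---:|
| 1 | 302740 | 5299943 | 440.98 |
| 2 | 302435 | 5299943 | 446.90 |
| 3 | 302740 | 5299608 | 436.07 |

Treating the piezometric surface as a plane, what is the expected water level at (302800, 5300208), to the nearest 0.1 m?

∂h/∂x = (446.90 − 440.98) / (302435 − 302740) = -0.01941
∂h/∂y = (436.07 − 440.98) / (5299608 − 5299943) = +0.01466
h(302800, 5300208) = 440.98 + (-0.01941)·(60) + (+0.01466)·(265) = 440.98 -1.165 +3.884 = 443.699 m.

443.7 m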